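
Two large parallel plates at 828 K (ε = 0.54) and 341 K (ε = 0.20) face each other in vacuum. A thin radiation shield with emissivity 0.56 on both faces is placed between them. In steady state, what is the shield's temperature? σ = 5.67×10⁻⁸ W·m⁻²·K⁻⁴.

In steady state the net flux on the hot side equals that on the cold side.
σ(T₁⁴−T_s⁴)/D₁ = σ(T_s⁴−T₂⁴)/D₂, with D₁ = 1/ε₁+1/ε_s−1 = 2.638, D₂ = 1/ε_s+1/ε₂−1 = 5.786.
Solve for T_s⁴: T_s⁴ = (D₂·T₁⁴ + D₁·T₂⁴)/(D₁+D₂) = 3.271×10¹¹ K⁴.

T_s ≈ 756 K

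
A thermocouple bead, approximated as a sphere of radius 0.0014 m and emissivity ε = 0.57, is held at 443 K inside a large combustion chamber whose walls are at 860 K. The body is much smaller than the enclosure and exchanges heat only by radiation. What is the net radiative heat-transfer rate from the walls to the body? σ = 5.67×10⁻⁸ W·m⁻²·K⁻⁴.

For a small grey body in a large enclosure: P_net = εσA(T_body⁴ − T_wall⁴).
A = 4πr² = 2.463×10⁻⁵ m²; T_body⁴ − T_wall⁴ = 3.851×10¹⁰ − 5.470×10¹¹ = -5.085×10¹¹ K⁴.
|P_net| = 0.57·5.67×10⁻⁸·2.463×10⁻⁵·5.085×10¹¹.

P_net ≈ 0.405 W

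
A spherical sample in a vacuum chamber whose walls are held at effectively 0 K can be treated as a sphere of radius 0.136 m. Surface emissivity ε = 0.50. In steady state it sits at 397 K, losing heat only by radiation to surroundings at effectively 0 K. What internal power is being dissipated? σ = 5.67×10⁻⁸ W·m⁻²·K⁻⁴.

P ≈ 164 W

Steady state: P = εσA T⁴.
A = 4πr² = 0.2324 m²; T⁴ = (397)⁴ = 2.484×10¹⁰ K⁴.
P = 0.50 × 5.67×10⁻⁸ × 0.2324 × 2.484×10¹⁰.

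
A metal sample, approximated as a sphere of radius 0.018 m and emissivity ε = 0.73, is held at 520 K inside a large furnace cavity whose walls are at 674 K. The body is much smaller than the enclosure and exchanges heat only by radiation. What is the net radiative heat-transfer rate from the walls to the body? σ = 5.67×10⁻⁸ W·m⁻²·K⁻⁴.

P_net ≈ 22.5 W

For a small grey body in a large enclosure: P_net = εσA(T_body⁴ − T_wall⁴).
A = 4πr² = 0.004072 m²; T_body⁴ − T_wall⁴ = 7.312×10¹⁰ − 2.064×10¹¹ = -1.333×10¹¹ K⁴.
|P_net| = 0.73·5.67×10⁻⁸·0.004072·1.333×10¹¹.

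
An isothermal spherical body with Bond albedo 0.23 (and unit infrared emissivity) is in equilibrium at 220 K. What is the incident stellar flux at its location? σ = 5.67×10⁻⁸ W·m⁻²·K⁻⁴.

S ≈ 690 W/m²

(1−a)S·πr² = σ·4πr²·T⁴ ⇒ S = 4σT⁴/(1−a).
S = 4·5.67×10⁻⁸·2.343×10⁹/0.770.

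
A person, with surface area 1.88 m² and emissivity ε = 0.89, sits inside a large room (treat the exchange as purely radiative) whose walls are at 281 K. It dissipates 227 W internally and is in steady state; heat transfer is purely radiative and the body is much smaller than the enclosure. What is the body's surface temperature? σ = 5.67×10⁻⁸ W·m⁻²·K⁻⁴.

T ≈ 305 K

For a small grey body in a large enclosure, net radiated power = εσA(T⁴ − T_w⁴).
Steady state: P = εσA(T⁴ − T_w⁴) with A = 1.88 m².
T⁴ = P/(εσA) + T_w⁴ = 227/(0.89·5.67×10⁻⁸·1.880) + (281)⁴
    = 2.393×10⁹ + 6.235×10⁹ = 8.628×10⁹ K⁴.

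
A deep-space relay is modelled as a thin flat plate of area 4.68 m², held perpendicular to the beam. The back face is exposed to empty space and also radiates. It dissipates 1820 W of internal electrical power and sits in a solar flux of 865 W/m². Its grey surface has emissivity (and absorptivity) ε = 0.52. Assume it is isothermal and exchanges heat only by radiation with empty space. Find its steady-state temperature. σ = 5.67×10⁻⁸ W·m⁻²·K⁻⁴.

T ≈ 345 K

At steady state, absorbed solar power + internal power = radiated power.
Absorbed: α·S·A_cross = 0.52·865·4.680 = 2105 W (cross-section A).
Total input = 2105 + 1820 = 3925 W.
Radiated: εσ·A_surf·T⁴ with A_surf = 2A = 9.360 m².
T⁴ = 3925/(0.52·5.67×10⁻⁸·9.360) = 1.422×10¹⁰ K⁴.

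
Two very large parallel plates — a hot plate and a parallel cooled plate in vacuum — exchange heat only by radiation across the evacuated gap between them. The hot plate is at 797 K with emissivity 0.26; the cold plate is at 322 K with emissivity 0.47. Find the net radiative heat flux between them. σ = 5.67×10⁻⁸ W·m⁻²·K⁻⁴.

For two infinite grey parallel plates, q = σ(T₁⁴ − T₂⁴)/(1/ε₁ + 1/ε₂ − 1).
T₁⁴ − T₂⁴ = 4.035×10¹¹ − 1.075×10¹⁰ = 3.927×10¹¹ K⁴.
1/ε₁ + 1/ε₂ − 1 = 3.846 + 2.128 − 1 = 4.974.
q = 5.67×10⁻⁸ × 3.927×10¹¹ / 4.974.

q ≈ 4480 W/m²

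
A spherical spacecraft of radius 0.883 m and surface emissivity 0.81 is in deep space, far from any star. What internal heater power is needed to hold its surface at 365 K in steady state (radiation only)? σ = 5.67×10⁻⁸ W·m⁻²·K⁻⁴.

P ≈ 7990 W

P = εσ·4πr²·T⁴.
4πr² = 9.798 m²; T⁴ = 1.775×10¹⁰ K⁴.
P = 0.81·5.67×10⁻⁸·9.798·1.775×10¹⁰.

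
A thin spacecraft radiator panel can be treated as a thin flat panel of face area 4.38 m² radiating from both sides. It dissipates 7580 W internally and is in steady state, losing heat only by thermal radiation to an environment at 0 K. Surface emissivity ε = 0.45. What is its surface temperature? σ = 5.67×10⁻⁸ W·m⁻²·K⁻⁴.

T ≈ 429 K

Steady state: internal power = radiated power, P = εσA T⁴.
Radiating area A = 2·4.38 = 8.760 m².
T⁴ = P/(εσA) = 7580/(0.45·5.67×10⁻⁸·8.760) = 3.391×10¹⁰ K⁴.
T = (3.391×10¹⁰)^(1/4).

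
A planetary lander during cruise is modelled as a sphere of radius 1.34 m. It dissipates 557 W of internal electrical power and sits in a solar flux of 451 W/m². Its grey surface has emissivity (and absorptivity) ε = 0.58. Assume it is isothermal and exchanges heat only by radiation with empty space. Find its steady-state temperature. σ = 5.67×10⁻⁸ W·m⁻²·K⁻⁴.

At steady state, absorbed solar power + internal power = radiated power.
Absorbed: α·S·A_cross = 0.58·451·5.641 = 1476 W (cross-section πr²).
Total input = 1476 + 557 = 2033 W.
Radiated: εσ·A_surf·T⁴ with A_surf = 4πr² = 22.56 m².
T⁴ = 2033/(0.58·5.67×10⁻⁸·22.56) = 2.739×10⁹ K⁴.

T ≈ 229 K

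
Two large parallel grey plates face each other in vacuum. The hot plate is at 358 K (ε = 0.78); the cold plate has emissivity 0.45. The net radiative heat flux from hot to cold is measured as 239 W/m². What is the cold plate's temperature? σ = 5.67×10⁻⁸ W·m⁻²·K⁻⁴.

q = σ(T₁⁴ − T₂⁴)/(1/ε₁ + 1/ε₂ − 1); denominator = 2.504.
T₂⁴ = T₁⁴ − q·(1/ε₁+1/ε₂−1)/σ = 1.643×10¹⁰ − 239·2.504/5.67×10⁻⁸
    = 5.870×10⁹ K⁴.

T₂ ≈ 277 K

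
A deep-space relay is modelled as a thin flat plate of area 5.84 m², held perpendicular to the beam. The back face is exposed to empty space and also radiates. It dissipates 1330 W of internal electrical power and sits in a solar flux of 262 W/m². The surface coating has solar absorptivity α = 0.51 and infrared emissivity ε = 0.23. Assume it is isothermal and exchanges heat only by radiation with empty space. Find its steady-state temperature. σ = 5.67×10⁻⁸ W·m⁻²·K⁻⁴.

T ≈ 343 K

At steady state, absorbed solar power + internal power = radiated power.
Absorbed: α·S·A_cross = 0.51·262·5.840 = 780.3 W (cross-section A).
Total input = 780.3 + 1330 = 2110 W.
Radiated: εσ·A_surf·T⁴ with A_surf = 2A = 11.68 m².
T⁴ = 2110/(0.23·5.67×10⁻⁸·11.68) = 1.385×10¹⁰ K⁴.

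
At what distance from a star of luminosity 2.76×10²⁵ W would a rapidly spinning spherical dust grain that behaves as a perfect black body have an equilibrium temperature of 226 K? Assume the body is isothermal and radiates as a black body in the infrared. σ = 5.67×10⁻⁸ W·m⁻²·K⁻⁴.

For an isothermal black-emitting sphere, (1−a)S·πr² = σ·4πr²·T⁴ ⇒ S = 4σT⁴/(1−a).
S = 4·5.67×10⁻⁸·(226)⁴/1.00 = 591.7 W/m².
Flux falls as S = L/(4πd²), so d = √(L/(4πS)) = √(2.76×10²⁵/(4π·591.7)).

d ≈ 6.09×10¹⁰ m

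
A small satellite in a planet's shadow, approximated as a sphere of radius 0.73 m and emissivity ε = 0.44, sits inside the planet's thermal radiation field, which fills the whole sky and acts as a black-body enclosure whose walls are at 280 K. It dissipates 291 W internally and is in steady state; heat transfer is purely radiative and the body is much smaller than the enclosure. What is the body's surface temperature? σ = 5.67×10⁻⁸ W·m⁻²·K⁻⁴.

T ≈ 298 K

For a small grey body in a large enclosure, net radiated power = εσA(T⁴ − T_w⁴).
Steady state: P = εσA(T⁴ − T_w⁴) with A = 4πr² = 6.697 m².
T⁴ = P/(εσA) + T_w⁴ = 291/(0.44·5.67×10⁻⁸·6.697) + (280)⁴
    = 1.742×10⁹ + 6.147×10⁹ = 7.888×10⁹ K⁴.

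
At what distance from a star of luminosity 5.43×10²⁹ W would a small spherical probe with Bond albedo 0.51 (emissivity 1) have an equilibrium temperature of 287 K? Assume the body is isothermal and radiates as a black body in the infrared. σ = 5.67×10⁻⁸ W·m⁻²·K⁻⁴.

d ≈ 3.71×10¹² m

For an isothermal black-emitting sphere, (1−a)S·πr² = σ·4πr²·T⁴ ⇒ S = 4σT⁴/(1−a).
S = 4·5.67×10⁻⁸·(287)⁴/0.490 = 3140 W/m².
Flux falls as S = L/(4πd²), so d = √(L/(4πS)) = √(5.43×10²⁹/(4π·3140)).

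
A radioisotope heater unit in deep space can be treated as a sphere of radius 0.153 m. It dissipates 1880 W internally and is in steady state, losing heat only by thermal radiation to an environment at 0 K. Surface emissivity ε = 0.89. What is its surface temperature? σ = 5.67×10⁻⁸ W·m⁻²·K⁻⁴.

T ≈ 597 K

Steady state: internal power = radiated power, P = εσA T⁴.
Radiating area A = 4πr² = 0.2942 m².
T⁴ = P/(εσA) = 1880/(0.89·5.67×10⁻⁸·0.2942) = 1.266×10¹¹ K⁴.
T = (1.266×10¹¹)^(1/4).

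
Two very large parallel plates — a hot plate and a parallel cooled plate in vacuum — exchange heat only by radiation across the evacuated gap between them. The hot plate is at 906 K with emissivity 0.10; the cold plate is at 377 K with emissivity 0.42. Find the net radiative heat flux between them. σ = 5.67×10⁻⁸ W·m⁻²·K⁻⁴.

q ≈ 3260 W/m²

For two infinite grey parallel plates, q = σ(T₁⁴ − T₂⁴)/(1/ε₁ + 1/ε₂ − 1).
T₁⁴ − T₂⁴ = 6.738×10¹¹ − 2.020×10¹⁰ = 6.536×10¹¹ K⁴.
1/ε₁ + 1/ε₂ − 1 = 10.00 + 2.381 − 1 = 11.38.
q = 5.67×10⁻⁸ × 6.536×10¹¹ / 11.38.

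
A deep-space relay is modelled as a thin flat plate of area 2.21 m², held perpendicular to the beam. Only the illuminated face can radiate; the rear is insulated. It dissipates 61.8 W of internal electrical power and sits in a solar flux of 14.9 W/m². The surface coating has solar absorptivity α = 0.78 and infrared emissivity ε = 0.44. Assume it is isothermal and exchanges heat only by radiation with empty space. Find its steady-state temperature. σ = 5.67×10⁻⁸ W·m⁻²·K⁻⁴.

At steady state, absorbed solar power + internal power = radiated power.
Absorbed: α·S·A_cross = 0.78·14.9·2.210 = 25.68 W (cross-section A).
Total input = 25.68 + 61.8 = 87.48 W.
Radiated: εσ·A_surf·T⁴ with A_surf = A = 2.210 m².
T⁴ = 87.48/(0.44·5.67×10⁻⁸·2.210) = 1.587×10⁹ K⁴.

T ≈ 200 K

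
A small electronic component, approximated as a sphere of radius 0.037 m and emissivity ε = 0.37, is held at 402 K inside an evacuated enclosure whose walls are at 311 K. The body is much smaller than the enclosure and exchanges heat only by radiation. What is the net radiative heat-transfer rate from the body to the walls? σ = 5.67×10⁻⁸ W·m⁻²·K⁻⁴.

For a small grey body in a large enclosure: P_net = εσA(T_body⁴ − T_wall⁴).
A = 4πr² = 0.01720 m²; T_body⁴ − T_wall⁴ = 2.612×10¹⁰ − 9.355×10⁹ = 1.676×10¹⁰ K⁴.
|P_net| = 0.37·5.67×10⁻⁸·0.01720·1.676×10¹⁰.

P_net ≈ 6.05 W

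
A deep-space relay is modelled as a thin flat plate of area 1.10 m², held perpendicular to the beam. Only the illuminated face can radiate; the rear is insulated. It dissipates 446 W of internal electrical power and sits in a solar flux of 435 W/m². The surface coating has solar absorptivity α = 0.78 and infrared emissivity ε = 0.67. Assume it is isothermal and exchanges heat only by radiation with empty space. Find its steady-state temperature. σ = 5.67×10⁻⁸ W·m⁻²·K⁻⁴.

At steady state, absorbed solar power + internal power = radiated power.
Absorbed: α·S·A_cross = 0.78·435·1.100 = 373.2 W (cross-section A).
Total input = 373.2 + 446 = 819.2 W.
Radiated: εσ·A_surf·T⁴ with A_surf = A = 1.100 m².
T⁴ = 819.2/(0.67·5.67×10⁻⁸·1.100) = 1.960×10¹⁰ K⁴.

T ≈ 374 K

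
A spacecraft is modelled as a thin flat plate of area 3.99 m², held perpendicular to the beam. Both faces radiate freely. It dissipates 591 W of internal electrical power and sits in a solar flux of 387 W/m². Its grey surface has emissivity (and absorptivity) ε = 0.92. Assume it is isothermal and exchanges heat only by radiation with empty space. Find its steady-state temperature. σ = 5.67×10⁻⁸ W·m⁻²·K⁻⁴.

T ≈ 264 K

At steady state, absorbed solar power + internal power = radiated power.
Absorbed: α·S·A_cross = 0.92·387·3.990 = 1421 W (cross-section A).
Total input = 1421 + 591 = 2012 W.
Radiated: εσ·A_surf·T⁴ with A_surf = 2A = 7.980 m².
T⁴ = 2012/(0.92·5.67×10⁻⁸·7.980) = 4.832×10⁹ K⁴.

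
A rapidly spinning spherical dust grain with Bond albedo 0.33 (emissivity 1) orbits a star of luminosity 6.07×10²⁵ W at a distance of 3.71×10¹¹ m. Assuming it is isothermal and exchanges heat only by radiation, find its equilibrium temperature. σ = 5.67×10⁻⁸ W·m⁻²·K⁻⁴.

T ≈ 101 K

First find the stellar flux at distance d: S = L/(4πd²) = 6.07×10²⁵/(4π·(3.71×10¹¹)²) = 35.09 W/m².
For an isothermal sphere, absorbed (1−a)S·πr² = emitted σ·4πr²·T⁴, so T⁴ = (1−a)S/(4σ).
T⁴ = 0.670·35.09/(4·5.67×10⁻⁸) = 1.037×10⁸ K⁴.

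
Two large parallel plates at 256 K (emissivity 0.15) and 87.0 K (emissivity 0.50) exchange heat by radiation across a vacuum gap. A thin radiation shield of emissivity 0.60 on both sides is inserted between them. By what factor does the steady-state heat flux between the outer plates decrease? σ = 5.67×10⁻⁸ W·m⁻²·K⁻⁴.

factor ≈ 1.30

Without shield: q₀ = σΔ(T⁴)/(1/ε₁+1/ε₂−1) with denominator 7.667.
With shield the two gaps are in series; the resistances add: (1/ε₁+1/ε_s−1)+(1/ε_s+1/ε₂−1) = 7.333+2.667 = 10.00.
Heat-flux ratio q₀/q = 10.00/7.667.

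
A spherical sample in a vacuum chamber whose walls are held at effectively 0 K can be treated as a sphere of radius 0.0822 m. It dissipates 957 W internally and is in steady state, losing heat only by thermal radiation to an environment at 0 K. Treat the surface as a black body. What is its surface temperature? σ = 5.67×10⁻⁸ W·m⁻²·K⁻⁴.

T ≈ 668 K

Steady state: internal power = radiated power, P = εσA T⁴.
Radiating area A = 4πr² = 0.08491 m².
T⁴ = P/(εσA) = 957/(1.0·5.67×10⁻⁸·0.08491) = 1.988×10¹¹ K⁴.
T = (1.988×10¹¹)^(1/4).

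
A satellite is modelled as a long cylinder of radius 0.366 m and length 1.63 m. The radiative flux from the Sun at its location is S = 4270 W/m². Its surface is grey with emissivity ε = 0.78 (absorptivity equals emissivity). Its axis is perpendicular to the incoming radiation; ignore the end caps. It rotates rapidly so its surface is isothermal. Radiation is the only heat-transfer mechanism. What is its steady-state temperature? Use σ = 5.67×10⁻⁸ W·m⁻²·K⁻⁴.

At equilibrium, absorbed power = emitted power.
Absorbing cross-section = 2rL = 1.193 m²; emitting surface = 2πrL = 3.748 m² (ratio π).
εS·A_cross = εσ·A_surf·T⁴  ⇒  T⁴ = S/(πσ)   (ε cancels).
T⁴ = 4270/(π·5.67×10⁻⁸) = 2.397×10¹⁰ K⁴.
T = (2.397×10¹⁰)^(1/4).

T ≈ 393 K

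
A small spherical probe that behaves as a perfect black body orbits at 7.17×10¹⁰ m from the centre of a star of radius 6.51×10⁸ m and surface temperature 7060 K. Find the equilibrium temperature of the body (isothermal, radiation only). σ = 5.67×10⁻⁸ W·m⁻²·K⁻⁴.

T ≈ 476 K

The star's surface emits σT_*⁴; at distance d the flux is S = σT_*⁴(R_*/d)².
S = 5.67×10⁻⁸·(7060)⁴·(6.51×10⁸/7.17×10¹⁰)² = 11610 W/m².
For an isothermal sphere T⁴ = (1−a)S/(4σ) = 5.120×10¹⁰ K⁴.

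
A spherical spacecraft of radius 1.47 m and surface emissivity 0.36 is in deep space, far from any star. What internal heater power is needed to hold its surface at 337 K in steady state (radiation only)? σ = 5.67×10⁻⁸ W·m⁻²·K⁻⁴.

P = εσ·4πr²·T⁴.
4πr² = 27.15 m²; T⁴ = 1.290×10¹⁰ K⁴.
P = 0.36·5.67×10⁻⁸·27.15·1.290×10¹⁰.

P ≈ 7150 W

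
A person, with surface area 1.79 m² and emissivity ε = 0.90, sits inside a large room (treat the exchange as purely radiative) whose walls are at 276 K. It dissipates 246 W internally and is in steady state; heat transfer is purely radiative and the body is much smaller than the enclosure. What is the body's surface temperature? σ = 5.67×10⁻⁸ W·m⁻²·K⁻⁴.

T ≈ 304 K

For a small grey body in a large enclosure, net radiated power = εσA(T⁴ − T_w⁴).
Steady state: P = εσA(T⁴ − T_w⁴) with A = 1.79 m².
T⁴ = P/(εσA) + T_w⁴ = 246/(0.90·5.67×10⁻⁸·1.790) + (276)⁴
    = 2.693×10⁹ + 5.803×10⁹ = 8.496×10⁹ K⁴.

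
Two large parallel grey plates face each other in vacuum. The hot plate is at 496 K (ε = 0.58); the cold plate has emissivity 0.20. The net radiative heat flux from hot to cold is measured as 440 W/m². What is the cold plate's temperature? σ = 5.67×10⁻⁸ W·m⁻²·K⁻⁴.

T₂ ≈ 356 K

q = σ(T₁⁴ − T₂⁴)/(1/ε₁ + 1/ε₂ − 1); denominator = 5.724.
T₂⁴ = T₁⁴ − q·(1/ε₁+1/ε₂−1)/σ = 6.052×10¹⁰ − 440·5.724/5.67×10⁻⁸
    = 1.610×10¹⁰ K⁴.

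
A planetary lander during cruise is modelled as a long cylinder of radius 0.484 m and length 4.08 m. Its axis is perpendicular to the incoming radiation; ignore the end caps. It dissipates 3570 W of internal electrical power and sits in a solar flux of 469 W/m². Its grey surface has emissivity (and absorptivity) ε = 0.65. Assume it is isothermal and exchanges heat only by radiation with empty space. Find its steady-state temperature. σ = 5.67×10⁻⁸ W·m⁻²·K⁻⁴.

T ≈ 320 K

At steady state, absorbed solar power + internal power = radiated power.
Absorbed: α·S·A_cross = 0.65·469·3.949 = 1204 W (cross-section 2rL).
Total input = 1204 + 3570 = 4774 W.
Radiated: εσ·A_surf·T⁴ with A_surf = 2πrL = 12.41 m².
T⁴ = 4774/(0.65·5.67×10⁻⁸·12.41) = 1.044×10¹⁰ K⁴.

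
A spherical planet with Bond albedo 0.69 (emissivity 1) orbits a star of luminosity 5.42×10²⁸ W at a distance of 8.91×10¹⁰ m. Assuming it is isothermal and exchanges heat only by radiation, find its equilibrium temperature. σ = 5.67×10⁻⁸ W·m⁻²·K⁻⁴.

T ≈ 928 K

First find the stellar flux at distance d: S = L/(4πd²) = 5.42×10²⁸/(4π·(8.91×10¹⁰)²) = 5.433×10⁵ W/m².
For an isothermal sphere, absorbed (1−a)S·πr² = emitted σ·4πr²·T⁴, so T⁴ = (1−a)S/(4σ).
T⁴ = 0.310·5.433×10⁵/(4·5.67×10⁻⁸) = 7.426×10¹¹ K⁴.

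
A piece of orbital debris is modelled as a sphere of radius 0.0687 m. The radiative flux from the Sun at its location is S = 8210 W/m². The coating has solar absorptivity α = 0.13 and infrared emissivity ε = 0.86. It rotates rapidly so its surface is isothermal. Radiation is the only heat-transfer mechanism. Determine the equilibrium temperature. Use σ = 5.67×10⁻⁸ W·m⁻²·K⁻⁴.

T ≈ 272 K

At equilibrium, absorbed power = emitted power.
Absorbing cross-section = πr² = 0.01483 m²; emitting surface = 4πr² = 0.05931 m² (ratio 4).
αS·A_cross = εσ·A_surf·T⁴  ⇒  T⁴ = αS/(ε·4σ).
T⁴ = 0.130·8210/(0.86·4·5.67×10⁻⁸) = 5.472×10⁹ K⁴.
T = (5.472×10⁹)^(1/4).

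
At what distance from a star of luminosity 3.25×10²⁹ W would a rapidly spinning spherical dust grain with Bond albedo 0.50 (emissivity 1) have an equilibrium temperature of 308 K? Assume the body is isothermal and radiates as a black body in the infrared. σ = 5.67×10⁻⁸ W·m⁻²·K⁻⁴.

For an isothermal black-emitting sphere, (1−a)S·πr² = σ·4πr²·T⁴ ⇒ S = 4σT⁴/(1−a).
S = 4·5.67×10⁻⁸·(308)⁴/0.500 = 4082 W/m².
Flux falls as S = L/(4πd²), so d = √(L/(4πS)) = √(3.25×10²⁹/(4π·4082)).

d ≈ 2.52×10¹² m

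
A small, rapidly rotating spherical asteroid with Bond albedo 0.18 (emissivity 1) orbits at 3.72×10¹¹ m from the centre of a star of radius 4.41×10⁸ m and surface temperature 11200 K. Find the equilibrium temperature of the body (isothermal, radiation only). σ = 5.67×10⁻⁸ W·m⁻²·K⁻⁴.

T ≈ 259 K

The star's surface emits σT_*⁴; at distance d the flux is S = σT_*⁴(R_*/d)².
S = 5.67×10⁻⁸·(11200)⁴·(4.41×10⁸/3.72×10¹¹)² = 1254 W/m².
For an isothermal sphere T⁴ = (1−a)S/(4σ) = 4.533×10⁹ K⁴.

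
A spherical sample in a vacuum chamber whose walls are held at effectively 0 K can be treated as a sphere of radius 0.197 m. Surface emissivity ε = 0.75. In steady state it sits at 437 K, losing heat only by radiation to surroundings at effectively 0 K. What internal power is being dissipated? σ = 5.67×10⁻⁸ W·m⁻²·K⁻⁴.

P ≈ 756 W

Steady state: P = εσA T⁴.
A = 4πr² = 0.4877 m²; T⁴ = (437)⁴ = 3.647×10¹⁰ K⁴.
P = 0.75 × 5.67×10⁻⁸ × 0.4877 × 3.647×10¹⁰.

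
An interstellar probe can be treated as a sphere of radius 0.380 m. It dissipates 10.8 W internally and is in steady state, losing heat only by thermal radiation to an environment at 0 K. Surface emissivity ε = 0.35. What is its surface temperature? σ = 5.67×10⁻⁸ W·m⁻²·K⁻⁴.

T ≈ 132 K

Steady state: internal power = radiated power, P = εσA T⁴.
Radiating area A = 4πr² = 1.815 m².
T⁴ = P/(εσA) = 10.8/(0.35·5.67×10⁻⁸·1.815) = 2.999×10⁸ K⁴.
T = (2.999×10⁸)^(1/4).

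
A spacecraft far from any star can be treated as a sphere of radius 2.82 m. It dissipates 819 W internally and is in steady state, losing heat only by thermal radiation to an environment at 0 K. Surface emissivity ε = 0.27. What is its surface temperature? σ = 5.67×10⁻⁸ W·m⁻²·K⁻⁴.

T ≈ 152 K

Steady state: internal power = radiated power, P = εσA T⁴.
Radiating area A = 4πr² = 99.93 m².
T⁴ = P/(εσA) = 819/(0.27·5.67×10⁻⁸·99.93) = 5.353×10⁸ K⁴.
T = (5.353×10⁸)^(1/4).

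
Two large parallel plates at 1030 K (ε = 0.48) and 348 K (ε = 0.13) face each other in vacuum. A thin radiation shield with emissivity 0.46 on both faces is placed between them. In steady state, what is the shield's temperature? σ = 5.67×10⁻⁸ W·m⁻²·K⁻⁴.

T_s ≈ 954 K

In steady state the net flux on the hot side equals that on the cold side.
σ(T₁⁴−T_s⁴)/D₁ = σ(T_s⁴−T₂⁴)/D₂, with D₁ = 1/ε₁+1/ε_s−1 = 3.257, D₂ = 1/ε_s+1/ε₂−1 = 8.866.
Solve for T_s⁴: T_s⁴ = (D₂·T₁⁴ + D₁·T₂⁴)/(D₁+D₂) = 8.271×10¹¹ K⁴.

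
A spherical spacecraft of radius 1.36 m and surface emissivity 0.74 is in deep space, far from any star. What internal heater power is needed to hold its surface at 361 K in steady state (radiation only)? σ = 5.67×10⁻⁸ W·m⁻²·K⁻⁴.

P ≈ 16600 W

P = εσ·4πr²·T⁴.
4πr² = 23.24 m²; T⁴ = 1.698×10¹⁰ K⁴.
P = 0.74·5.67×10⁻⁸·23.24·1.698×10¹⁰.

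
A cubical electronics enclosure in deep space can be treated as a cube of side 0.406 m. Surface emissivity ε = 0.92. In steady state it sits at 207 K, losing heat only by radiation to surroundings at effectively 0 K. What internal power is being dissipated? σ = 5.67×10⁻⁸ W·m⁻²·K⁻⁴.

P ≈ 94.7 W

Steady state: P = εσA T⁴.
A = 6L² = 0.9890 m²; T⁴ = (207)⁴ = 1.836×10⁹ K⁴.
P = 0.92 × 5.67×10⁻⁸ × 0.9890 × 1.836×10⁹.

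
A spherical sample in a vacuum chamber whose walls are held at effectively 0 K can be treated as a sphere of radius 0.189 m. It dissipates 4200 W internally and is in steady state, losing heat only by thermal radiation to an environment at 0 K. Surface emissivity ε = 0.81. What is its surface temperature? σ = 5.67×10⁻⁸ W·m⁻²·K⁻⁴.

Steady state: internal power = radiated power, P = εσA T⁴.
Radiating area A = 4πr² = 0.4489 m².
T⁴ = P/(εσA) = 4200/(0.81·5.67×10⁻⁸·0.4489) = 2.037×10¹¹ K⁴.
T = (2.037×10¹¹)^(1/4).

T ≈ 672 K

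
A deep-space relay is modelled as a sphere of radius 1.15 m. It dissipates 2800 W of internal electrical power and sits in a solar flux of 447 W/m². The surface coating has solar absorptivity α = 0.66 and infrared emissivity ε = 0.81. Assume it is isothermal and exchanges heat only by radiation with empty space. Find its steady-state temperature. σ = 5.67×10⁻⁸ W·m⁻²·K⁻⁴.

At steady state, absorbed solar power + internal power = radiated power.
Absorbed: α·S·A_cross = 0.66·447·4.155 = 1226 W (cross-section πr²).
Total input = 1226 + 2800 = 4026 W.
Radiated: εσ·A_surf·T⁴ with A_surf = 4πr² = 16.62 m².
T⁴ = 4026/(0.81·5.67×10⁻⁸·16.62) = 5.274×10⁹ K⁴.

T ≈ 269 K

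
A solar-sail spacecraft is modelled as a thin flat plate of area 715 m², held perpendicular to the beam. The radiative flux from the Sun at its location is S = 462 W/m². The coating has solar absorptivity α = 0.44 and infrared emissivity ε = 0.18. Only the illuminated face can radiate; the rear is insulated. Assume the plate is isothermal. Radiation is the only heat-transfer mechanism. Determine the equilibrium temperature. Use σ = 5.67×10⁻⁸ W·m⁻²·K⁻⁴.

At equilibrium, absorbed power = emitted power.
Absorbing cross-section = A = 715.0 m²; emitting surface = A = 715.0 m² (ratio 1).
αS·A_cross = εσ·A_surf·T⁴  ⇒  T⁴ = αS/(ε·1σ).
T⁴ = 0.440·462/(0.18·1·5.67×10⁻⁸) = 1.992×10¹⁰ K⁴.
T = (1.992×10¹⁰)^(1/4).

T ≈ 376 K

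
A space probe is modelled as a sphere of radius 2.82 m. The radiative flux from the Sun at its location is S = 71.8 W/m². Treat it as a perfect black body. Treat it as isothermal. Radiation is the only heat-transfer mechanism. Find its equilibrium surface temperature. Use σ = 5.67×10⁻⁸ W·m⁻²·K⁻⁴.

T ≈ 133 K

At equilibrium, absorbed power = emitted power.
Absorbing cross-section = πr² = 24.98 m²; emitting surface = 4πr² = 99.93 m² (ratio 4).
S·A_cross = εσ·A_surf·T⁴  ⇒  T⁴ = S/(4σ).
T⁴ = 1.00·71.8/(4·5.67×10⁻⁸) = 3.166×10⁸ K⁴.
T = (3.166×10⁸)^(1/4).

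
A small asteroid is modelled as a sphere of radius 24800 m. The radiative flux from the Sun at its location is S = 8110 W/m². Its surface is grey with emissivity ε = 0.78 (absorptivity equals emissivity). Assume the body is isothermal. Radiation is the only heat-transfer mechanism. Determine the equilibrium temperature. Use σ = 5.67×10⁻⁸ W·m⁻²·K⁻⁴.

T ≈ 435 K

At equilibrium, absorbed power = emitted power.
Absorbing cross-section = πr² = 1.932×10⁹ m²; emitting surface = 4πr² = 7.729×10⁹ m² (ratio 4).
εS·A_cross = εσ·A_surf·T⁴  ⇒  T⁴ = S/(4σ)   (ε cancels).
T⁴ = 8110/(4·5.67×10⁻⁸) = 3.576×10¹⁰ K⁴.
T = (3.576×10¹⁰)^(1/4).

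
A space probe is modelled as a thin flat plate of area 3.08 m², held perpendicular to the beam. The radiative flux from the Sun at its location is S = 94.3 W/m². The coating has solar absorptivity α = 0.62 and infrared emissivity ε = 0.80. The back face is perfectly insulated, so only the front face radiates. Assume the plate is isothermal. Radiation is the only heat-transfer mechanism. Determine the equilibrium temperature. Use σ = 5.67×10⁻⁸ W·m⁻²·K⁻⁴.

T ≈ 189 K

At equilibrium, absorbed power = emitted power.
Absorbing cross-section = A = 3.080 m²; emitting surface = A = 3.080 m² (ratio 1).
αS·A_cross = εσ·A_surf·T⁴  ⇒  T⁴ = αS/(ε·1σ).
T⁴ = 0.620·94.3/(0.80·1·5.67×10⁻⁸) = 1.289×10⁹ K⁴.
T = (1.289×10⁹)^(1/4).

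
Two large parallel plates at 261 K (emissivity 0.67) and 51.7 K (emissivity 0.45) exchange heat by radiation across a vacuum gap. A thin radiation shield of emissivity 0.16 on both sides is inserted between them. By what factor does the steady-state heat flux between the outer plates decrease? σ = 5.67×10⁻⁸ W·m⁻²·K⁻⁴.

factor ≈ 5.24

Without shield: q₀ = σΔ(T⁴)/(1/ε₁+1/ε₂−1) with denominator 2.715.
With shield the two gaps are in series; the resistances add: (1/ε₁+1/ε_s−1)+(1/ε_s+1/ε₂−1) = 6.743+7.472 = 14.21.
Heat-flux ratio q₀/q = 14.21/2.715.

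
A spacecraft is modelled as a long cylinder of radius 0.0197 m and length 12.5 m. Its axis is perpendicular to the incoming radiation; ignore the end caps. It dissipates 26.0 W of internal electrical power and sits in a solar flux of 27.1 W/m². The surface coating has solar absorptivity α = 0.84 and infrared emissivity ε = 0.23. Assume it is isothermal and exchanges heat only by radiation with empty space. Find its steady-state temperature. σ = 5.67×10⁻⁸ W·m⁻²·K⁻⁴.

T ≈ 207 K

At steady state, absorbed solar power + internal power = radiated power.
Absorbed: α·S·A_cross = 0.84·27.1·0.4925 = 11.21 W (cross-section 2rL).
Total input = 11.21 + 26.0 = 37.21 W.
Radiated: εσ·A_surf·T⁴ with A_surf = 2πrL = 1.547 m².
T⁴ = 37.21/(0.23·5.67×10⁻⁸·1.547) = 1.844×10⁹ K⁴.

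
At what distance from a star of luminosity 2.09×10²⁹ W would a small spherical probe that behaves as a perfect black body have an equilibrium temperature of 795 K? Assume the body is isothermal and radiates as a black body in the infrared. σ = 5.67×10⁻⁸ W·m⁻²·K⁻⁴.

d ≈ 4.28×10¹¹ m

For an isothermal black-emitting sphere, (1−a)S·πr² = σ·4πr²·T⁴ ⇒ S = 4σT⁴/(1−a).
S = 4·5.67×10⁻⁸·(795)⁴/1.00 = 90600 W/m².
Flux falls as S = L/(4πd²), so d = √(L/(4πS)) = √(2.09×10²⁹/(4π·90600)).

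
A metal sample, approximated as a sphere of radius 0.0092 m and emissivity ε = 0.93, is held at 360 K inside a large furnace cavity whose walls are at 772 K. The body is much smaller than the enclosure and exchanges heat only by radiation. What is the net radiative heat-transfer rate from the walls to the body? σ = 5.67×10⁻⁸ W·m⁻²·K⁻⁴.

For a small grey body in a large enclosure: P_net = εσA(T_body⁴ − T_wall⁴).
A = 4πr² = 0.001064 m²; T_body⁴ − T_wall⁴ = 1.680×10¹⁰ − 3.552×10¹¹ = -3.384×10¹¹ K⁴.
|P_net| = 0.93·5.67×10⁻⁸·0.001064·3.384×10¹¹.

P_net ≈ 19.0 W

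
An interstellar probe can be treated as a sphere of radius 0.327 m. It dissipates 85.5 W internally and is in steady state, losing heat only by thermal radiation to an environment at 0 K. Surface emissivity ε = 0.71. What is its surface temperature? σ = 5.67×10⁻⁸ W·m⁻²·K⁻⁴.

T ≈ 199 K

Steady state: internal power = radiated power, P = εσA T⁴.
Radiating area A = 4πr² = 1.344 m².
T⁴ = P/(εσA) = 85.5/(0.71·5.67×10⁻⁸·1.344) = 1.581×10⁹ K⁴.
T = (1.581×10⁹)^(1/4).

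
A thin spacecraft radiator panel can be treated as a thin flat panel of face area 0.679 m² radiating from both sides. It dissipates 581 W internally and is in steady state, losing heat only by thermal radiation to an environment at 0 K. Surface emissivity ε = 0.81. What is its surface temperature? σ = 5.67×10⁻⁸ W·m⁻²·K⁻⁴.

T ≈ 311 K

Steady state: internal power = radiated power, P = εσA T⁴.
Radiating area A = 2·0.679 = 1.358 m².
T⁴ = P/(εσA) = 581/(0.81·5.67×10⁻⁸·1.358) = 9.316×10⁹ K⁴.
T = (9.316×10⁹)^(1/4).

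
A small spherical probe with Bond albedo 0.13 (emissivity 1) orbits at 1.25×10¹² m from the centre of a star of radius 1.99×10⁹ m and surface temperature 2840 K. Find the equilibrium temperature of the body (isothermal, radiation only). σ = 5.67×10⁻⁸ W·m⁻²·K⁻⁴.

T ≈ 77.4 K

The star's surface emits σT_*⁴; at distance d the flux is S = σT_*⁴(R_*/d)².
S = 5.67×10⁻⁸·(2840)⁴·(1.99×10⁹/1.25×10¹²)² = 9.349 W/m².
For an isothermal sphere T⁴ = (1−a)S/(4σ) = 3.586×10⁷ K⁴.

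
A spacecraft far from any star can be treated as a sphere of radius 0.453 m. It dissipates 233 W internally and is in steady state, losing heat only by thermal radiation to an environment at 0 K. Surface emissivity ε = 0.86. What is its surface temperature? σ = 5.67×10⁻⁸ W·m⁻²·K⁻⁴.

Steady state: internal power = radiated power, P = εσA T⁴.
Radiating area A = 4πr² = 2.579 m².
T⁴ = P/(εσA) = 233/(0.86·5.67×10⁻⁸·2.579) = 1.853×10⁹ K⁴.
T = (1.853×10⁹)^(1/4).

T ≈ 207 K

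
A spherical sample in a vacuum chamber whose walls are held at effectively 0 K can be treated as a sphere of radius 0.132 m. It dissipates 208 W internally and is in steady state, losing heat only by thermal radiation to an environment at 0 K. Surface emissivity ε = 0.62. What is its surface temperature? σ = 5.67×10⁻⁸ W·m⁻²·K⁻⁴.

Steady state: internal power = radiated power, P = εσA T⁴.
Radiating area A = 4πr² = 0.2190 m².
T⁴ = P/(εσA) = 208/(0.62·5.67×10⁻⁸·0.2190) = 2.702×10¹⁰ K⁴.
T = (2.702×10¹⁰)^(1/4).

T ≈ 405 K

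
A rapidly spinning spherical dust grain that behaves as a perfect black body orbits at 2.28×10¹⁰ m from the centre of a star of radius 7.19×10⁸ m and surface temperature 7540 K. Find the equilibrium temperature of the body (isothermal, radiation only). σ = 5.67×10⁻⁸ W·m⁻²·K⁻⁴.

T ≈ 947 K

The star's surface emits σT_*⁴; at distance d the flux is S = σT_*⁴(R_*/d)².
S = 5.67×10⁻⁸·(7540)⁴·(7.19×10⁸/2.28×10¹⁰)² = 1.822×10⁵ W/m².
For an isothermal sphere T⁴ = (1−a)S/(4σ) = 8.036×10¹¹ K⁴.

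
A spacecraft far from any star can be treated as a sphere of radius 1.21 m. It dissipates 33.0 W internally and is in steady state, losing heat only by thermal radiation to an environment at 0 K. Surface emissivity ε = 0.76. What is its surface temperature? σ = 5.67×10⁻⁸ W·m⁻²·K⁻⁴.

T ≈ 80.3 K

Steady state: internal power = radiated power, P = εσA T⁴.
Radiating area A = 4πr² = 18.40 m².
T⁴ = P/(εσA) = 33.0/(0.76·5.67×10⁻⁸·18.40) = 4.162×10⁷ K⁴.
T = (4.162×10⁷)^(1/4).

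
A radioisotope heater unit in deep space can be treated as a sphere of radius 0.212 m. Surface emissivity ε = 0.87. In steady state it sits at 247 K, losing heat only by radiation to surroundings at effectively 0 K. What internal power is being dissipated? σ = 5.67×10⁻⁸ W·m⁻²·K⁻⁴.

Steady state: P = εσA T⁴.
A = 4πr² = 0.5648 m²; T⁴ = (247)⁴ = 3.722×10⁹ K⁴.
P = 0.87 × 5.67×10⁻⁸ × 0.5648 × 3.722×10⁹.

P ≈ 104 W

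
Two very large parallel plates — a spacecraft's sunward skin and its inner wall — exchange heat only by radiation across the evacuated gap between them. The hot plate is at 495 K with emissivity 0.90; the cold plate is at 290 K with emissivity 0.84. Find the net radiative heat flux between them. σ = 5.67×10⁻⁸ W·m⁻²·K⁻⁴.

For two infinite grey parallel plates, q = σ(T₁⁴ − T₂⁴)/(1/ε₁ + 1/ε₂ − 1).
T₁⁴ − T₂⁴ = 6.004×10¹⁰ − 7.073×10⁹ = 5.296×10¹⁰ K⁴.
1/ε₁ + 1/ε₂ − 1 = 1.111 + 1.190 − 1 = 1.302.
q = 5.67×10⁻⁸ × 5.296×10¹⁰ / 1.302.

q ≈ 2310 W/m²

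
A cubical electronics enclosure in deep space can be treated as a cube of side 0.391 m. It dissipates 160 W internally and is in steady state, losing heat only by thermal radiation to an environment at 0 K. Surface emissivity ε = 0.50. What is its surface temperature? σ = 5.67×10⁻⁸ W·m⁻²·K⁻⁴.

Steady state: internal power = radiated power, P = εσA T⁴.
Radiating area A = 6L² = 0.9173 m².
T⁴ = P/(εσA) = 160/(0.50·5.67×10⁻⁸·0.9173) = 6.153×10⁹ K⁴.
T = (6.153×10⁹)^(1/4).

T ≈ 280 K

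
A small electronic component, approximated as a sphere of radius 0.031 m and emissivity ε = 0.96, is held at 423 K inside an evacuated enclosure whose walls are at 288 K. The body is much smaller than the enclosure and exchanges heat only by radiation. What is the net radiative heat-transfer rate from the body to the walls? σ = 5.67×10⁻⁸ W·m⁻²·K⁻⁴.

For a small grey body in a large enclosure: P_net = εσA(T_body⁴ − T_wall⁴).
A = 4πr² = 0.01208 m²; T_body⁴ − T_wall⁴ = 3.202×10¹⁰ − 6.880×10⁹ = 2.514×10¹⁰ K⁴.
|P_net| = 0.96·5.67×10⁻⁸·0.01208·2.514×10¹⁰.

P_net ≈ 16.5 W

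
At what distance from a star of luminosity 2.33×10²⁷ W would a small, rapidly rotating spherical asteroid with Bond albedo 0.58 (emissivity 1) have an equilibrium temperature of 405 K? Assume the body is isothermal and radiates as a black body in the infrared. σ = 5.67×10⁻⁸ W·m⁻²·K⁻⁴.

d ≈ 1.13×10¹¹ m

For an isothermal black-emitting sphere, (1−a)S·πr² = σ·4πr²·T⁴ ⇒ S = 4σT⁴/(1−a).
S = 4·5.67×10⁻⁸·(405)⁴/0.420 = 14530 W/m².
Flux falls as S = L/(4πd²), so d = √(L/(4πS)) = √(2.33×10²⁷/(4π·14530)).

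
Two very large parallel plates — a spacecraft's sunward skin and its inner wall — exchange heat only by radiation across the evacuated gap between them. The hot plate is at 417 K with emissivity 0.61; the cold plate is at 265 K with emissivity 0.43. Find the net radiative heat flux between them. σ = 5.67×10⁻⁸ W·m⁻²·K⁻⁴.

q ≈ 484 W/m²

For two infinite grey parallel plates, q = σ(T₁⁴ − T₂⁴)/(1/ε₁ + 1/ε₂ − 1).
T₁⁴ − T₂⁴ = 3.024×10¹⁰ − 4.932×10⁹ = 2.531×10¹⁰ K⁴.
1/ε₁ + 1/ε₂ − 1 = 1.639 + 2.326 − 1 = 2.965.
q = 5.67×10⁻⁸ × 2.531×10¹⁰ / 2.965.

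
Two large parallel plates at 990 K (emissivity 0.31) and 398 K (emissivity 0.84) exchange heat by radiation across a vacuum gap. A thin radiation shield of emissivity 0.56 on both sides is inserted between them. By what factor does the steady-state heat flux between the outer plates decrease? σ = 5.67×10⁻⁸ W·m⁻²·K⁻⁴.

Without shield: q₀ = σΔ(T⁴)/(1/ε₁+1/ε₂−1) with denominator 3.416.
With shield the two gaps are in series; the resistances add: (1/ε₁+1/ε_s−1)+(1/ε_s+1/ε₂−1) = 4.012+1.976 = 5.988.
Heat-flux ratio q₀/q = 5.988/3.416.

factor ≈ 1.75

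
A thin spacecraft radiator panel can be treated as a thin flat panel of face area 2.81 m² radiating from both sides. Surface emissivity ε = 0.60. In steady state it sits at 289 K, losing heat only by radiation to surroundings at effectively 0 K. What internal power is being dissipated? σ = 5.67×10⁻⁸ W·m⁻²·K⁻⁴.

P ≈ 1330 W

Steady state: P = εσA T⁴.
A = 2·2.81 = 5.620 m²; T⁴ = (289)⁴ = 6.976×10⁹ K⁴.
P = 0.60 × 5.67×10⁻⁸ × 5.620 × 6.976×10⁹.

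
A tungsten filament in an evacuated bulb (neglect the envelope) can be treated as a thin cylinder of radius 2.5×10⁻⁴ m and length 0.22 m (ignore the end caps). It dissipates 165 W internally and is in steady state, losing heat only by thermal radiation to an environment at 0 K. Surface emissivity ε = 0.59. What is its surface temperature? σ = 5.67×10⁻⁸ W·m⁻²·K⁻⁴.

T ≈ 1940 K

Steady state: internal power = radiated power, P = εσA T⁴.
Radiating area A = 2πrL = 3.456×10⁻⁴ m².
T⁴ = P/(εσA) = 165/(0.59·5.67×10⁻⁸·3.456×10⁻⁴) = 1.427×10¹³ K⁴.
T = (1.427×10¹³)^(1/4).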